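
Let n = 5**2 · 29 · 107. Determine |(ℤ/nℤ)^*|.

φ(77575) = 77575 · (1 − 1/5) · (1 − 1/29) · (1 − 1/107)
       = 77575 · 11872/15515 = 59360.

59360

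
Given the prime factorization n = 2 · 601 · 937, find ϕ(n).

561600

φ(2) = 2 − 1 = 1.
φ(601) = 601 − 1 = 600.
φ(937) = 937 − 1 = 936.
Since φ is multiplicative, φ(1126274) = 1 · 600 · 936 = 561600.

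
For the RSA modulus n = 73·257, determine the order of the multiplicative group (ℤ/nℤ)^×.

18432

φ(pq) = (p−1)(q−1) = 72 · 256 = 18432.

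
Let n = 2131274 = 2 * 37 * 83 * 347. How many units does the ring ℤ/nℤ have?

φ(2131274) = 2131274 · (1 − 1/2) · (1 − 1/37) · (1 − 1/83) · (1 − 1/347)
       = 2131274 · 1021392/2131274 = 1021392.

1021392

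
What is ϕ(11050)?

3840

First factor: 11050 = 2 * 5**2 * 13 * 17.
φ(2) = 2 − 1 = 1.
φ(5^2) = 5^2 − 5^1 = 25 − 5 = 20.
φ(13) = 13 − 1 = 12.
φ(17) = 17 − 1 = 16.
φ(11050) = 1 × 20 × 12 × 16 = 3840.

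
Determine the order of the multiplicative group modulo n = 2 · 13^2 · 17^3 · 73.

51936768

φ(2) = 2 − 1 = 1.
φ(13^2) = 13^2 − 13^1 = 169 − 13 = 156.
φ(17^3) = 17^2·(17−1) = 289·16 = 4624.
φ(73) = 73 − 1 = 72.
Since φ is multiplicative, φ(121223362) = 1 · 156 · 4624 · 72 = 51936768.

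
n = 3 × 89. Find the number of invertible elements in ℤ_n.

176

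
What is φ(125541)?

Factor 125541: 125541 = 3^2 * 13 * 29 * 37.
φ(125541) = 125541 · (1 − 1/3) · (1 − 1/13) · (1 − 1/29) · (1 − 1/37)
       = 125541 · 24192/41847 = 72576.

72576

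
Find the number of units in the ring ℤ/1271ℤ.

1200

Prime factorization: 1271 = 31 · 41.
φ(1271) = 1271 · (1 − 1/31) · (1 − 1/41)
       = 1271 · 1200/1271 = 1200.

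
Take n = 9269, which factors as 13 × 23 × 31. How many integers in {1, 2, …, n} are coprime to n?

φ(9269) = 9269 · (1 − 1/13) · (1 − 1/23) · (1 − 1/31)
       = 9269 · 7920/9269 = 7920.

7920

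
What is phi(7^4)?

φ(7^4) = 7^3·(7−1) = 343·6 = 2058.

2058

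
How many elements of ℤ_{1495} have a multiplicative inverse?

1056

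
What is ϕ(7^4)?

φ(2401) = 2401 · (1 − 1/7)
       = 2401 · 6/7 = 2058.

2058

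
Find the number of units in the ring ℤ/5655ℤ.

2688

First factor: 5655 = 3 · 5 · 13 · 29.
φ(3) = 3 − 1 = 2.
φ(5) = 5 − 1 = 4.
φ(13) = 13 − 1 = 12.
φ(29) = 29 − 1 = 28.
φ(5655) = 2 × 4 × 12 × 28 = 2688.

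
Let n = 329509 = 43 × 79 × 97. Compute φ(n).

φ(43) = 43 − 1 = 42.
φ(79) = 79 − 1 = 78.
φ(97) = 97 − 1 = 96.
Multiply: 42 · 78 · 96 = 314496.

314496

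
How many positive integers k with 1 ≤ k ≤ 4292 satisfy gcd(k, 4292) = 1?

2016

Prime factorization: 4292 = 2^2 × 29 × 37.
φ(4292) = 4292 · (1 − 1/2) · (1 − 1/29) · (1 − 1/37)
       = 4292 · 1008/2146 = 2016.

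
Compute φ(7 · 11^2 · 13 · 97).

φ(7) = 7 − 1 = 6.
φ(11^2) = 11^2 − 11^1 = 121 − 11 = 110.
φ(13) = 13 − 1 = 12.
φ(97) = 97 − 1 = 96.
Since φ is multiplicative, φ(1068067) = 6 · 110 · 12 · 96 = 760320.

760320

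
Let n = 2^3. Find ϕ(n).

4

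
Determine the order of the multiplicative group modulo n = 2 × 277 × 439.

φ(2) = 2 − 1 = 1.
φ(277) = 277 − 1 = 276.
φ(439) = 439 − 1 = 438.
Since φ is multiplicative, φ(243206) = 1 · 276 · 438 = 120888.

120888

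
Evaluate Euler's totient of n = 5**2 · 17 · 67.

21120

φ(28475) = 28475 · (1 − 1/5) · (1 − 1/17) · (1 − 1/67)
       = 28475 · 4224/5695 = 21120.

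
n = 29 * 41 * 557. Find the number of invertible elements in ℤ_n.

622720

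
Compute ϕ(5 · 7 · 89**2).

187968

φ(5) = 5 − 1 = 4.
φ(7) = 7 − 1 = 6.
φ(89^2) = 89^2 − 89^1 = 7921 − 89 = 7832.
φ(277235) = 4 × 6 × 7832 = 187968.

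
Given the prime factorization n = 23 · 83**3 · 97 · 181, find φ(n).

φ(230893880257) = 230893880257 · (1 − 1/23) · (1 − 1/83) · (1 − 1/97) · (1 − 1/181)
       = 230893880257 · 31173120/33516313 = 214751623680.

214751623680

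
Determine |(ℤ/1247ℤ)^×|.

1176

1247 = 29 * 43.
φ(29) = 29 − 1 = 28.
φ(43) = 43 − 1 = 42.
Since φ is multiplicative, φ(1247) = 28 · 42 = 1176.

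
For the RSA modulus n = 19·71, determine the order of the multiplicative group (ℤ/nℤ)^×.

1260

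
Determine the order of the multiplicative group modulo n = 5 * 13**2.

φ(5) = 5 − 1 = 4.
φ(13^2) = 13^2 − 13^1 = 169 − 13 = 156.
φ(845) = 4 × 156 = 624.

624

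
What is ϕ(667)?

616

Factor 667: 667 = 23 · 29.
φ(667) = 667 · (1 − 1/23) · (1 − 1/29)
       = 667 · 616/667 = 616.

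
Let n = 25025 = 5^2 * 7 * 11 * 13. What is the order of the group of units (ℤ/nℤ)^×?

14400

φ(5^2) = 5^2 − 5^1 = 25 − 5 = 20.
φ(7) = 7 − 1 = 6.
φ(11) = 11 − 1 = 10.
φ(13) = 13 − 1 = 12.
Since φ is multiplicative, φ(25025) = 20 · 6 · 10 · 12 = 14400.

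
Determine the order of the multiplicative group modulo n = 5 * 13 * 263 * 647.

8124096

φ(11060465) = 11060465 · (1 − 1/5) · (1 − 1/13) · (1 − 1/263) · (1 − 1/647)
       = 11060465 · 8124096/11060465 = 8124096.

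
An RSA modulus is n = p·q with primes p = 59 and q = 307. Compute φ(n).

17748

φ(59) = 59 − 1 = 58.
φ(307) = 307 − 1 = 306.
Multiply: 58 · 306 = 17748.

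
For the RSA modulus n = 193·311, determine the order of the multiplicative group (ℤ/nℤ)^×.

φ(193) = 193 − 1 = 192.
φ(311) = 311 − 1 = 310.
Multiply: 192 · 310 = 59520.

59520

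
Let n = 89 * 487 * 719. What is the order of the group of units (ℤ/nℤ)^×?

φ(31163617) = 31163617 · (1 − 1/89) · (1 − 1/487) · (1 − 1/719)
       = 31163617 · 30707424/31163617 = 30707424.

30707424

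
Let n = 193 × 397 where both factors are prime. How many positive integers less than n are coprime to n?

76032

φ(76621) = 76621 · (1 − 1/193) · (1 − 1/397)
       = 76621 · 76032/76621 = 76032.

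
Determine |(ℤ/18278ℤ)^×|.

7776

Prime factorization: 18278 = 2 · 13 · 19 · 37.
φ(18278) = 18278 · (1 − 1/2) · (1 − 1/13) · (1 − 1/19) · (1 − 1/37)
       = 18278 · 7776/18278 = 7776.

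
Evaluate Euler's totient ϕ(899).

840

Prime factorization: 899 = 29 · 31.
φ(899) = 899 · (1 − 1/29) · (1 − 1/31)
       = 899 · 840/899 = 840.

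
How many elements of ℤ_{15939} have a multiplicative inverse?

7920

First factor: 15939 = 3^2 · 7 · 11 · 23.
φ(15939) = 15939 · (1 − 1/3) · (1 − 1/7) · (1 − 1/11) · (1 − 1/23)
       = 15939 · 2640/5313 = 7920.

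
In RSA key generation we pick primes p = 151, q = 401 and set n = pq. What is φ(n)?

60000

φ(pq) = (p−1)(q−1) = 150 · 400 = 60000.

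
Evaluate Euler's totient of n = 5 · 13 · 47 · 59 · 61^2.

φ(5) = 5 − 1 = 4.
φ(13) = 13 − 1 = 12.
φ(47) = 47 − 1 = 46.
φ(59) = 59 − 1 = 58.
φ(61^2) = 61^2 − 61^1 = 3721 − 61 = 3660.
φ(670691645) = 4 × 12 × 46 × 58 × 3660 = 468714240.

468714240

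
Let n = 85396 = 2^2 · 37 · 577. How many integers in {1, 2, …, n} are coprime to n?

41472

φ(2^2) = 2^1·(2−1) = 2·1 = 2.
φ(37) = 37 − 1 = 36.
φ(577) = 577 − 1 = 576.
Since φ is multiplicative, φ(85396) = 2 · 36 · 576 = 41472.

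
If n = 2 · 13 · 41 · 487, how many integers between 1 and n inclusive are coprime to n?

φ(519142) = 519142 · (1 − 1/2) · (1 − 1/13) · (1 − 1/41) · (1 − 1/487)
       = 519142 · 233280/519142 = 233280.

233280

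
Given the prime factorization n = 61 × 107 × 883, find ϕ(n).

φ(61) = 61 − 1 = 60.
φ(107) = 107 − 1 = 106.
φ(883) = 883 − 1 = 882.
Since φ is multiplicative, φ(5763341) = 60 · 106 · 882 = 5609520.

5609520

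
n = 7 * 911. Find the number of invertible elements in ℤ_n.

5460

φ(6377) = 6377 · (1 − 1/7) · (1 − 1/911)
       = 6377 · 5460/6377 = 5460.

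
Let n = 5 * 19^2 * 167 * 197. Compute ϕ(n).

φ(5) = 5 − 1 = 4.
φ(19^2) = 19^1·(19−1) = 19·18 = 342.
φ(167) = 167 − 1 = 166.
φ(197) = 197 − 1 = 196.
Multiply: 4 · 342 · 166 · 196 = 44509248.

44509248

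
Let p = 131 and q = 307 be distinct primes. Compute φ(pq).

39780

φ(40217) = 40217 · (1 − 1/131) · (1 − 1/307)
       = 40217 · 39780/40217 = 39780.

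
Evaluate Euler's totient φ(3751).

First factor: 3751 = 11^2 × 31.
φ(3751) = 3751 · (1 − 1/11) · (1 − 1/31)
       = 3751 · 300/341 = 3300.

3300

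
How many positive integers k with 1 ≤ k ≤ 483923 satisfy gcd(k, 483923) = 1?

403200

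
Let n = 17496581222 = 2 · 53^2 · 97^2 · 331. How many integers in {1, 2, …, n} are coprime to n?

φ(17496581222) = 17496581222 · (1 − 1/2) · (1 − 1/53) · (1 − 1/97) · (1 − 1/331)
       = 17496581222 · 1647360/3403342 = 8469077760.

8469077760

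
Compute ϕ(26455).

First factor: 26455 = 5 × 11 × 13 × 37.
φ(5) = 5 − 1 = 4.
φ(11) = 11 − 1 = 10.
φ(13) = 13 − 1 = 12.
φ(37) = 37 − 1 = 36.
φ(26455) = 4 × 10 × 12 × 36 = 17280.

17280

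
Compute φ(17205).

17205 = 3 · 5 · 31 · 37.
φ(3) = 3 − 1 = 2.
φ(5) = 5 − 1 = 4.
φ(31) = 31 − 1 = 30.
φ(37) = 37 − 1 = 36.
Since φ is multiplicative, φ(17205) = 2 · 4 · 30 · 36 = 8640.

8640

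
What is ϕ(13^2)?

156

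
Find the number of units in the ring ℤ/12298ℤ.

5040

Prime factorization: 12298 = 2 · 11 · 13 · 43.
φ(12298) = 12298 · (1 − 1/2) · (1 − 1/11) · (1 − 1/13) · (1 − 1/43)
       = 12298 · 5040/12298 = 5040.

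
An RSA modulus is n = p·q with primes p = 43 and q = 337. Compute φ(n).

φ(n) = (p − 1)(q − 1) = (43−1)(337−1) = 42·336 = 14112.

14112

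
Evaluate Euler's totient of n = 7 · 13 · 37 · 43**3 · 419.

φ(112166328911) = 112166328911 · (1 − 1/7) · (1 − 1/13) · (1 − 1/37) · (1 − 1/43) · (1 − 1/419)
       = 112166328911 · 45505152/60663239 = 84139026048.

84139026048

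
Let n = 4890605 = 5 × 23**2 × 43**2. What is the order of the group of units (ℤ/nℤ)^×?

3655344

φ(5) = 5 − 1 = 4.
φ(23^2) = 23^2 − 23^1 = 529 − 23 = 506.
φ(43^2) = 43^1·(43−1) = 43·42 = 1806.
φ(4890605) = 4 × 506 × 1806 = 3655344.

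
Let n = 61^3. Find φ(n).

223260

φ(226981) = 226981 · (1 − 1/61)
       = 226981 · 60/61 = 223260.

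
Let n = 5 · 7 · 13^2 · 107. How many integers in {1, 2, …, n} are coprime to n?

396864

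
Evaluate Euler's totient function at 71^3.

352870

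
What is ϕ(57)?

57 = 3 · 19.
φ(57) = 57 · (1 − 1/3) · (1 − 1/19)
       = 57 · 36/57 = 36.

36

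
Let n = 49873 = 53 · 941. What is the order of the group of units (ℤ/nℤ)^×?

48880

φ(49873) = 49873 · (1 − 1/53) · (1 − 1/941)
       = 49873 · 48880/49873 = 48880.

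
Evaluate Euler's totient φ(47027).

43200

47027 = 31 · 37 · 41.
φ(31) = 31 − 1 = 30.
φ(37) = 37 − 1 = 36.
φ(41) = 41 − 1 = 40.
φ(47027) = 30 × 36 × 40 = 43200.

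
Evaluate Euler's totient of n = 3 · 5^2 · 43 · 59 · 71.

φ(3) = 3 − 1 = 2.
φ(5^2) = 5^2 − 5^1 = 25 − 5 = 20.
φ(43) = 43 − 1 = 42.
φ(59) = 59 − 1 = 58.
φ(71) = 71 − 1 = 70.
Multiply: 2 · 20 · 42 · 58 · 70 = 6820800.

6820800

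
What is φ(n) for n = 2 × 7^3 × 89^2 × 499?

φ(2) = 2 − 1 = 1.
φ(7^3) = 7^3 − 7^2 = 343 − 49 = 294.
φ(89^2) = 89^2 − 89^1 = 7921 − 89 = 7832.
φ(499) = 499 − 1 = 498.
Since φ is multiplicative, φ(2711469194) = 1 · 294 · 7832 · 498 = 1146698784.

1146698784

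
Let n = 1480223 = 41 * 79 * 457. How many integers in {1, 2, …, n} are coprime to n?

φ(1480223) = 1480223 · (1 − 1/41) · (1 − 1/79) · (1 − 1/457)
       = 1480223 · 1422720/1480223 = 1422720.

1422720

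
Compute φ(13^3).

φ(13^3) = 13^2·(13−1) = 169·12 = 2028.

2028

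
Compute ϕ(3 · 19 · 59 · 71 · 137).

19877760

φ(3) = 3 − 1 = 2.
φ(19) = 19 − 1 = 18.
φ(59) = 59 − 1 = 58.
φ(71) = 71 − 1 = 70.
φ(137) = 137 − 1 = 136.
φ(32711901) = 2 × 18 × 58 × 70 × 136 = 19877760.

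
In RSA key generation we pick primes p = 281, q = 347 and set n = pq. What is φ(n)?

96880

φ(n) = (p − 1)(q − 1) = (281−1)(347−1) = 280·346 = 96880.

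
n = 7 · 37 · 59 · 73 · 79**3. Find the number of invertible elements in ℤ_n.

439099584768

φ(7) = 7 − 1 = 6.
φ(37) = 37 − 1 = 36.
φ(59) = 59 − 1 = 58.
φ(73) = 73 − 1 = 72.
φ(79^3) = 79^3 − 79^2 = 493039 − 6241 = 486798.
Multiply: 6 · 36 · 58 · 72 · 486798 = 439099584768.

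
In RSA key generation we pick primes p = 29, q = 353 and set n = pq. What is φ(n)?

For distinct primes, φ(pq) = (p−1)(q−1) = 28 × 352 = 9856.

9856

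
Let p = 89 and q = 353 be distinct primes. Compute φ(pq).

30976

φ(89) = 89 − 1 = 88.
φ(353) = 353 − 1 = 352.
Multiply: 88 · 352 = 30976.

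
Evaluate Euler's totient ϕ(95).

72

95 = 5 * 19.
φ(5) = 5 − 1 = 4.
φ(19) = 19 − 1 = 18.
φ(95) = 4 × 18 = 72.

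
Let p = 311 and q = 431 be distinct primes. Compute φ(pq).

φ(311) = 311 − 1 = 310.
φ(431) = 431 − 1 = 430.
φ(134041) = 310 × 430 = 133300.

133300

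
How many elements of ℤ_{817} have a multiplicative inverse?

756

Prime factorization: 817 = 19 · 43.
φ(817) = 817 · (1 − 1/19) · (1 − 1/43)
       = 817 · 756/817 = 756.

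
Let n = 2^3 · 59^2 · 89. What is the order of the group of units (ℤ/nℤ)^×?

φ(2^3) = 2^2·(2−1) = 4·1 = 4.
φ(59^2) = 59^2 − 59^1 = 3481 − 59 = 3422.
φ(89) = 89 − 1 = 88.
φ(2478472) = 4 × 3422 × 88 = 1204544.

1204544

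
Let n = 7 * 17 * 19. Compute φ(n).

1728

φ(2261) = 2261 · (1 − 1/7) · (1 − 1/17) · (1 − 1/19)
       = 2261 · 1728/2261 = 1728.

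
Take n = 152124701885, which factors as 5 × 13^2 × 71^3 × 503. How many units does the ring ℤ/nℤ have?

110535821760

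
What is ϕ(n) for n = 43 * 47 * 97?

φ(43) = 43 − 1 = 42.
φ(47) = 47 − 1 = 46.
φ(97) = 97 − 1 = 96.
Multiply: 42 · 46 · 96 = 185472.

185472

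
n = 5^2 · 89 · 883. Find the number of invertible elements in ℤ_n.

1552320

φ(1964675) = 1964675 · (1 − 1/5) · (1 − 1/89) · (1 − 1/883)
       = 1964675 · 310464/392935 = 1552320.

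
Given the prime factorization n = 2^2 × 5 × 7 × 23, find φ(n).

1056

φ(3220) = 3220 · (1 − 1/2) · (1 − 1/5) · (1 − 1/7) · (1 − 1/23)
       = 3220 · 528/1610 = 1056.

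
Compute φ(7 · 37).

φ(7) = 7 − 1 = 6.
φ(37) = 37 − 1 = 36.
φ(259) = 6 × 36 = 216.

216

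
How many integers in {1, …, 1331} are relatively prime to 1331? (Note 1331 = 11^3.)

φ(11^3) = 11^2·(11−1) = 121·10 = 1210.

1210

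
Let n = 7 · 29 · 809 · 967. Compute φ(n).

131128704

φ(158807509) = 158807509 · (1 − 1/7) · (1 − 1/29) · (1 − 1/809) · (1 − 1/967)
       = 158807509 · 131128704/158807509 = 131128704.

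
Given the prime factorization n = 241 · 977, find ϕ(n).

φ(241) = 241 − 1 = 240.
φ(977) = 977 − 1 = 976.
φ(235457) = 240 × 976 = 234240.

234240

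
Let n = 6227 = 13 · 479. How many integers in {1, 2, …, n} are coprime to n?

5736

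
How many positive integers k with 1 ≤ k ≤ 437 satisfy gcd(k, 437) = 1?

396

Prime factorization: 437 = 19 · 23.
φ(437) = 437 · (1 − 1/19) · (1 − 1/23)
       = 437 · 396/437 = 396.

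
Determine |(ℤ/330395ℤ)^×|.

219648

Factor 330395: 330395 = 5 · 13**2 · 17 · 23.
φ(5) = 5 − 1 = 4.
φ(13^2) = 13^1·(13−1) = 13·12 = 156.
φ(17) = 17 − 1 = 16.
φ(23) = 23 − 1 = 22.
Since φ is multiplicative, φ(330395) = 4 · 156 · 16 · 22 = 219648.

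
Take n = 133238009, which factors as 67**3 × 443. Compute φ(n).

φ(133238009) = 133238009 · (1 − 1/67) · (1 − 1/443)
       = 133238009 · 29172/29681 = 130953108.

130953108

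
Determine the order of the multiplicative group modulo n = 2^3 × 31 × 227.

φ(2^3) = 2^3 − 2^2 = 8 − 4 = 4.
φ(31) = 31 − 1 = 30.
φ(227) = 227 − 1 = 226.
φ(56296) = 4 × 30 × 226 = 27120.

27120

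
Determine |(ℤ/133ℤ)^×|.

108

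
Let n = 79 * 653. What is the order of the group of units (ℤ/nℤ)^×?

φ(51587) = 51587 · (1 − 1/79) · (1 − 1/653)
       = 51587 · 50856/51587 = 50856.

50856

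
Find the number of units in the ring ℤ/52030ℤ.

52030 = 2 * 5 * 11^2 * 43.
φ(52030) = 52030 · (1 − 1/2) · (1 − 1/5) · (1 − 1/11) · (1 − 1/43)
       = 52030 · 1680/4730 = 18480.

18480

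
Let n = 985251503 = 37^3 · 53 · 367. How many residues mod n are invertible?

937973088

φ(985251503) = 985251503 · (1 − 1/37) · (1 − 1/53) · (1 − 1/367)
       = 985251503 · 685152/719687 = 937973088.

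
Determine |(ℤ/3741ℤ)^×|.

First factor: 3741 = 3 · 29 · 43.
φ(3) = 3 − 1 = 2.
φ(29) = 29 − 1 = 28.
φ(43) = 43 − 1 = 42.
φ(3741) = 2 × 28 × 42 = 2352.

2352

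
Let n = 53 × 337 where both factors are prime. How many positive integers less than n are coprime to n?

17472

φ(53) = 53 − 1 = 52.
φ(337) = 337 − 1 = 336.
Since φ is multiplicative, φ(17861) = 52 · 336 = 17472.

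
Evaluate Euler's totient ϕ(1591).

1591 = 37 · 43.
φ(37) = 37 − 1 = 36.
φ(43) = 43 − 1 = 42.
φ(1591) = 36 × 42 = 1512.

1512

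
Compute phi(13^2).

156

φ(13^2) = 13^2 − 13^1 = 169 − 13 = 156.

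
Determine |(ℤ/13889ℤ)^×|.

Prime factorization: 13889 = 17 · 19 · 43.
φ(13889) = 13889 · (1 − 1/17) · (1 − 1/19) · (1 − 1/43)
       = 13889 · 12096/13889 = 12096.

12096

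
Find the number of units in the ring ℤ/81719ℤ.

Factor 81719: 81719 = 11 · 17 · 19 · 23.
φ(81719) = 81719 · (1 − 1/11) · (1 − 1/17) · (1 − 1/19) · (1 − 1/23)
       = 81719 · 63360/81719 = 63360.

63360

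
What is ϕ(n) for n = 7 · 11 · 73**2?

φ(7) = 7 − 1 = 6.
φ(11) = 11 − 1 = 10.
φ(73^2) = 73^2 − 73^1 = 5329 − 73 = 5256.
Since φ is multiplicative, φ(410333) = 6 · 10 · 5256 = 315360.

315360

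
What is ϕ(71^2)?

φ(71^2) = 71^2 − 71^1 = 5041 − 71 = 4970.

4970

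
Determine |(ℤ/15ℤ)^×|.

8

First factor: 15 = 3 * 5.
φ(3) = 3 − 1 = 2.
φ(5) = 5 − 1 = 4.
Since φ is multiplicative, φ(15) = 2 · 4 = 8.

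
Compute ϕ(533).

533 = 13 · 41.
φ(13) = 13 − 1 = 12.
φ(41) = 41 − 1 = 40.
φ(533) = 12 × 40 = 480.

480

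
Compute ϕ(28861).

22680

28861 = 7**2 × 19 × 31.
φ(7^2) = 7^2 − 7^1 = 49 − 7 = 42.
φ(19) = 19 − 1 = 18.
φ(31) = 31 − 1 = 30.
φ(28861) = 42 × 18 × 30 = 22680.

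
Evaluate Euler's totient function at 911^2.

829010

φ(829921) = 829921 · (1 − 1/911)
       = 829921 · 910/911 = 829010.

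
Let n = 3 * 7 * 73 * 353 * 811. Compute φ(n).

246343680

φ(3) = 3 − 1 = 2.
φ(7) = 7 − 1 = 6.
φ(73) = 73 − 1 = 72.
φ(353) = 353 − 1 = 352.
φ(811) = 811 − 1 = 810.
φ(438871839) = 2 × 6 × 72 × 352 × 810 = 246343680.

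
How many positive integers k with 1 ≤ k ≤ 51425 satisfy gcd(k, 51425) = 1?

First factor: 51425 = 5**2 * 11**2 * 17.
φ(51425) = 51425 · (1 − 1/5) · (1 − 1/11) · (1 − 1/17)
       = 51425 · 640/935 = 35200.

35200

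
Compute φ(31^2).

930

φ(961) = 961 · (1 − 1/31)
       = 961 · 30/31 = 930.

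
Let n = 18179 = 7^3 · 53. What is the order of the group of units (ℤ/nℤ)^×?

φ(18179) = 18179 · (1 − 1/7) · (1 − 1/53)
       = 18179 · 312/371 = 15288.

15288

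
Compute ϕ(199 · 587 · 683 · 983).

77706736272

φ(78426963257) = 78426963257 · (1 − 1/199) · (1 − 1/587) · (1 − 1/683) · (1 − 1/983)
       = 78426963257 · 77706736272/78426963257 = 77706736272.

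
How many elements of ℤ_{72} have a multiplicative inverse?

First factor: 72 = 2^3 · 3^2.
φ(2^3) = 2^2·(2−1) = 4·1 = 4.
φ(3^2) = 3^2 − 3^1 = 9 − 3 = 6.
Since φ is multiplicative, φ(72) = 4 · 6 = 24.

24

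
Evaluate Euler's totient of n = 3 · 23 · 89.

3872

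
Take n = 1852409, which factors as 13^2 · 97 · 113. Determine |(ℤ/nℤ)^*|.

1677312

φ(13^2) = 13^1·(13−1) = 13·12 = 156.
φ(97) = 97 − 1 = 96.
φ(113) = 113 − 1 = 112.
Since φ is multiplicative, φ(1852409) = 156 · 96 · 112 = 1677312.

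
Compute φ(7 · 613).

φ(4291) = 4291 · (1 − 1/7) · (1 − 1/613)
       = 4291 · 3672/4291 = 3672.

3672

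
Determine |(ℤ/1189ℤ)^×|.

1120

Prime factorization: 1189 = 29 · 41.
φ(29) = 29 − 1 = 28.
φ(41) = 41 − 1 = 40.
Multiply: 28 · 40 = 1120.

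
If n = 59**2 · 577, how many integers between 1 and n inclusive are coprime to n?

1971072

φ(59^2) = 59^1·(59−1) = 59·58 = 3422.
φ(577) = 577 − 1 = 576.
φ(2008537) = 3422 × 576 = 1971072.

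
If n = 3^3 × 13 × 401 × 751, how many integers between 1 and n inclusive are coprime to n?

64800000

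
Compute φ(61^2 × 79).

285480

φ(293959) = 293959 · (1 − 1/61) · (1 − 1/79)
       = 293959 · 4680/4819 = 285480.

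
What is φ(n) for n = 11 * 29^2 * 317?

φ(11) = 11 − 1 = 10.
φ(29^2) = 29^1·(29−1) = 29·28 = 812.
φ(317) = 317 − 1 = 316.
Multiply: 10 · 812 · 316 = 2565920.

2565920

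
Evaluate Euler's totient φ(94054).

43200

Prime factorization: 94054 = 2 × 31 × 37 × 41.
φ(2) = 2 − 1 = 1.
φ(31) = 31 − 1 = 30.
φ(37) = 37 − 1 = 36.
φ(41) = 41 − 1 = 40.
Multiply: 1 · 30 · 36 · 40 = 43200.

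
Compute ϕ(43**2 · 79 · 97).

13523328

φ(43^2) = 43^2 − 43^1 = 1849 − 43 = 1806.
φ(79) = 79 − 1 = 78.
φ(97) = 97 − 1 = 96.
Multiply: 1806 · 78 · 96 = 13523328.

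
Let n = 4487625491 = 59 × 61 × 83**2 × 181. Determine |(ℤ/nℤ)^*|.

φ(59) = 59 − 1 = 58.
φ(61) = 61 − 1 = 60.
φ(83^2) = 83^1·(83−1) = 83·82 = 6806.
φ(181) = 181 − 1 = 180.
φ(4487625491) = 58 × 60 × 6806 × 180 = 4263278400.

4263278400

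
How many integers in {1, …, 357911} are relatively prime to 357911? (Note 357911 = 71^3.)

352870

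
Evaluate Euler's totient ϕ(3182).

1512

First factor: 3182 = 2 * 37 * 43.
φ(2) = 2 − 1 = 1.
φ(37) = 37 − 1 = 36.
φ(43) = 43 − 1 = 42.
Since φ is multiplicative, φ(3182) = 1 · 36 · 42 = 1512.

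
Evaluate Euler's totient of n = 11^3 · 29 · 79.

φ(11^3) = 11^3 − 11^2 = 1331 − 121 = 1210.
φ(29) = 29 − 1 = 28.
φ(79) = 79 − 1 = 78.
Since φ is multiplicative, φ(3049321) = 1210 · 28 · 78 = 2642640.

2642640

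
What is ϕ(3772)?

1760

3772 = 2**2 × 23 × 41.
φ(3772) = 3772 · (1 − 1/2) · (1 − 1/23) · (1 − 1/41)
       = 3772 · 880/1886 = 1760.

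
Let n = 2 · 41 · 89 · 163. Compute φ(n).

570240

φ(1189574) = 1189574 · (1 − 1/2) · (1 − 1/41) · (1 − 1/89) · (1 − 1/163)
       = 1189574 · 570240/1189574 = 570240.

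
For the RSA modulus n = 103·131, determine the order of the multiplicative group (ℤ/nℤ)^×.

φ(n) = (p − 1)(q − 1) = (103−1)(131−1) = 102·130 = 13260.

13260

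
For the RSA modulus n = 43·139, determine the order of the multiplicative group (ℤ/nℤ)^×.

5796

For distinct primes, φ(pq) = (p−1)(q−1) = 42 × 138 = 5796.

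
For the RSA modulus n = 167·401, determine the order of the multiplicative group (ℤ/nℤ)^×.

66400

φ(n) = (p − 1)(q − 1) = (167−1)(401−1) = 166·400 = 66400.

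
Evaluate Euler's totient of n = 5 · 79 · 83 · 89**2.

200373888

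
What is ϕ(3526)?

1680

Prime factorization: 3526 = 2 · 41 · 43.
φ(2) = 2 − 1 = 1.
φ(41) = 41 − 1 = 40.
φ(43) = 43 − 1 = 42.
Since φ is multiplicative, φ(3526) = 1 · 40 · 42 = 1680.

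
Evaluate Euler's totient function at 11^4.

13310

φ(11^4) = 11^3·(11−1) = 1331·10 = 13310.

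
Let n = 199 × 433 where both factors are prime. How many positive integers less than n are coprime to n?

85536

φ(pq) = (p−1)(q−1) = 198 · 432 = 85536.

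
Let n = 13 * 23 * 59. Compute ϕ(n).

15312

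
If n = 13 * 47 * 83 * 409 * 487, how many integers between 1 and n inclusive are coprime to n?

8975308032

φ(13) = 13 − 1 = 12.
φ(47) = 47 − 1 = 46.
φ(83) = 83 − 1 = 82.
φ(409) = 409 − 1 = 408.
φ(487) = 487 − 1 = 486.
Multiply: 12 · 46 · 82 · 408 · 486 = 8975308032.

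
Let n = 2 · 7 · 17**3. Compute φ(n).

φ(68782) = 68782 · (1 − 1/2) · (1 − 1/7) · (1 − 1/17)
       = 68782 · 96/238 = 27744.

27744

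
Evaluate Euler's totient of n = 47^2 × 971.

2097140

φ(47^2) = 47^1·(47−1) = 47·46 = 2162.
φ(971) = 971 − 1 = 970.
φ(2144939) = 2162 × 970 = 2097140.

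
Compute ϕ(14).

Factor 14: 14 = 2 * 7.
φ(2) = 2 − 1 = 1.
φ(7) = 7 − 1 = 6.
Since φ is multiplicative, φ(14) = 1 · 6 = 6.

6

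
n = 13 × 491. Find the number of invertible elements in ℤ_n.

φ(6383) = 6383 · (1 − 1/13) · (1 − 1/491)
       = 6383 · 5880/6383 = 5880.

5880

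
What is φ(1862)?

756

Prime factorization: 1862 = 2 · 7^2 · 19.
φ(2) = 2 − 1 = 1.
φ(7^2) = 7^2 − 7^1 = 49 − 7 = 42.
φ(19) = 19 − 1 = 18.
Since φ is multiplicative, φ(1862) = 1 · 42 · 18 = 756.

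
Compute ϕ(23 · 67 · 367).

φ(23) = 23 − 1 = 22.
φ(67) = 67 − 1 = 66.
φ(367) = 367 − 1 = 366.
φ(565547) = 22 × 66 × 366 = 531432.

531432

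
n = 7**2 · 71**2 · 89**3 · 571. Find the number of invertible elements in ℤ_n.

φ(99430335688691) = 99430335688691 · (1 − 1/7) · (1 − 1/71) · (1 − 1/89) · (1 − 1/571)
       = 99430335688691 · 21067200/25257043 = 82936025726400.

82936025726400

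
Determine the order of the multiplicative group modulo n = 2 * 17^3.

φ(2) = 2 − 1 = 1.
φ(17^3) = 17^2·(17−1) = 289·16 = 4624.
Multiply: 1 · 4624 = 4624.

4624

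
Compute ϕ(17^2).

272

φ(17^2) = 17^2 − 17^1 = 289 − 17 = 272.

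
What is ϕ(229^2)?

52212

φ(229^2) = 229^1·(229−1) = 229·228 = 52212.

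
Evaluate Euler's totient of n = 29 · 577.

16128

φ(16733) = 16733 · (1 − 1/29) · (1 − 1/577)
       = 16733 · 16128/16733 = 16128.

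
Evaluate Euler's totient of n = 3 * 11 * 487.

9720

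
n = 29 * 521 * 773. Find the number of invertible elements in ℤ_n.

φ(29) = 29 − 1 = 28.
φ(521) = 521 − 1 = 520.
φ(773) = 773 − 1 = 772.
Since φ is multiplicative, φ(11679257) = 28 · 520 · 772 = 11240320.

11240320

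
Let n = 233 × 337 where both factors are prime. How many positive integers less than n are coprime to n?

φ(n) = (p − 1)(q − 1) = (233−1)(337−1) = 232·336 = 77952.

77952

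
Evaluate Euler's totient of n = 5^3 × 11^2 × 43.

φ(650375) = 650375 · (1 − 1/5) · (1 − 1/11) · (1 − 1/43)
       = 650375 · 1680/2365 = 462000.

462000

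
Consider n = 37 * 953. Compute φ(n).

φ(35261) = 35261 · (1 − 1/37) · (1 − 1/953)
       = 35261 · 34272/35261 = 34272.

34272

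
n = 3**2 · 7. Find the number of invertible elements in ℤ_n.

φ(3^2) = 3^1·(3−1) = 3·2 = 6.
φ(7) = 7 − 1 = 6.
Multiply: 6 · 6 = 36.

36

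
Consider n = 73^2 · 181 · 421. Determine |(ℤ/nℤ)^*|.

397353600

φ(73^2) = 73^1·(73−1) = 73·72 = 5256.
φ(181) = 181 − 1 = 180.
φ(421) = 421 − 1 = 420.
Since φ is multiplicative, φ(406075129) = 5256 · 180 · 420 = 397353600.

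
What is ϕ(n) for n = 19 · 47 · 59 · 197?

φ(19) = 19 − 1 = 18.
φ(47) = 47 − 1 = 46.
φ(59) = 59 − 1 = 58.
φ(197) = 197 − 1 = 196.
φ(10379339) = 18 × 46 × 58 × 196 = 9412704.

9412704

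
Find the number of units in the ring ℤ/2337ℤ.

1440

2337 = 3 · 19 · 41.
φ(2337) = 2337 · (1 − 1/3) · (1 − 1/19) · (1 − 1/41)
       = 2337 · 1440/2337 = 1440.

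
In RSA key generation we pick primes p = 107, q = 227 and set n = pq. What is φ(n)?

23956

For distinct primes, φ(pq) = (p−1)(q−1) = 106 × 226 = 23956.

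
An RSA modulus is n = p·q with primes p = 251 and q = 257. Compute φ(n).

64000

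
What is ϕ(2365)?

1680

First factor: 2365 = 5 · 11 · 43.
φ(5) = 5 − 1 = 4.
φ(11) = 11 − 1 = 10.
φ(43) = 43 − 1 = 42.
Since φ is multiplicative, φ(2365) = 4 · 10 · 42 = 1680.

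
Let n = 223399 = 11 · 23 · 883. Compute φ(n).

φ(11) = 11 − 1 = 10.
φ(23) = 23 − 1 = 22.
φ(883) = 883 − 1 = 882.
Since φ is multiplicative, φ(223399) = 10 · 22 · 882 = 194040.

194040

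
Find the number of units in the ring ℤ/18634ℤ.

18634 = 2 * 7 * 11^3.
φ(2) = 2 − 1 = 1.
φ(7) = 7 − 1 = 6.
φ(11^3) = 11^2·(11−1) = 121·10 = 1210.
φ(18634) = 1 × 6 × 1210 = 7260.

7260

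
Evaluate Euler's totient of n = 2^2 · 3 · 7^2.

φ(2^2) = 2^2 − 2^1 = 4 − 2 = 2.
φ(3) = 3 − 1 = 2.
φ(7^2) = 7^1·(7−1) = 7·6 = 42.
Since φ is multiplicative, φ(588) = 2 · 2 · 42 = 168.

168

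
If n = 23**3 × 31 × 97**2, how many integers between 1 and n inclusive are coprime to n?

3251191680

φ(3548858393) = 3548858393 · (1 − 1/23) · (1 − 1/31) · (1 − 1/97)
       = 3548858393 · 63360/69161 = 3251191680.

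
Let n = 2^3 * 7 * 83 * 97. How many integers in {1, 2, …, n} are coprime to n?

188928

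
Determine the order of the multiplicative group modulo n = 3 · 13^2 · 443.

φ(3) = 3 − 1 = 2.
φ(13^2) = 13^2 − 13^1 = 169 − 13 = 156.
φ(443) = 443 − 1 = 442.
φ(224601) = 2 × 156 × 442 = 137904.

137904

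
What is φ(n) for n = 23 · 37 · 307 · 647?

156559392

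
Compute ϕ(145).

112

Prime factorization: 145 = 5 × 29.
φ(145) = 145 · (1 − 1/5) · (1 − 1/29)
       = 145 · 112/145 = 112.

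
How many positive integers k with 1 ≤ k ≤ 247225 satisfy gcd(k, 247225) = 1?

Factor 247225: 247225 = 5^2 × 11 × 29 × 31.
φ(5^2) = 5^1·(5−1) = 5·4 = 20.
φ(11) = 11 − 1 = 10.
φ(29) = 29 − 1 = 28.
φ(31) = 31 − 1 = 30.
Since φ is multiplicative, φ(247225) = 20 · 10 · 28 · 30 = 168000.

168000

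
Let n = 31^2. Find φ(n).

φ(31^2) = 31^2 − 31^1 = 961 − 31 = 930.

930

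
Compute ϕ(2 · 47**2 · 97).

207552

φ(2) = 2 − 1 = 1.
φ(47^2) = 47^2 − 47^1 = 2209 − 47 = 2162.
φ(97) = 97 − 1 = 96.
Since φ is multiplicative, φ(428546) = 1 · 2162 · 96 = 207552.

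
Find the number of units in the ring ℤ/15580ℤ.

5760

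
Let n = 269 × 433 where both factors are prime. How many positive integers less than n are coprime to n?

φ(n) = (p − 1)(q − 1) = (269−1)(433−1) = 268·432 = 115776.

115776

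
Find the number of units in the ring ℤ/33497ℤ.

30240

33497 = 19 · 41 · 43.
φ(33497) = 33497 · (1 − 1/19) · (1 − 1/41) · (1 − 1/43)
       = 33497 · 30240/33497 = 30240.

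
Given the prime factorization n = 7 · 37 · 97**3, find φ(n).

195105024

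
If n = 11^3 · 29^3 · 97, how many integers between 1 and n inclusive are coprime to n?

φ(11^3) = 11^2·(11−1) = 121·10 = 1210.
φ(29^3) = 29^3 − 29^2 = 24389 − 841 = 23548.
φ(97) = 97 − 1 = 96.
Since φ is multiplicative, φ(3148790623) = 1210 · 23548 · 96 = 2735335680.

2735335680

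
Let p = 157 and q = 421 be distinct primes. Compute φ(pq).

65520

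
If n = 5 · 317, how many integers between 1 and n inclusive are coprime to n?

1264

φ(5) = 5 − 1 = 4.
φ(317) = 317 − 1 = 316.
Multiply: 4 · 316 = 1264.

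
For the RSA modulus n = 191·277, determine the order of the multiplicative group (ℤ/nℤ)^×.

52440

For distinct primes, φ(pq) = (p−1)(q−1) = 190 × 276 = 52440.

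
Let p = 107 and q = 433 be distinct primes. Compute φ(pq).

φ(pq) = (p−1)(q−1) = 106 · 432 = 45792.

45792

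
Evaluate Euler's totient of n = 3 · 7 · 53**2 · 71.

φ(4188219) = 4188219 · (1 − 1/3) · (1 − 1/7) · (1 − 1/53) · (1 − 1/71)
       = 4188219 · 43680/79023 = 2315040.

2315040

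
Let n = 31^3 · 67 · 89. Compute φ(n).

φ(177643733) = 177643733 · (1 − 1/31) · (1 − 1/67) · (1 − 1/89)
       = 177643733 · 174240/184853 = 167444640.

167444640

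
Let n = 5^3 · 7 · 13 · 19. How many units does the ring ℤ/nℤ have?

129600

φ(5^3) = 5^2·(5−1) = 25·4 = 100.
φ(7) = 7 − 1 = 6.
φ(13) = 13 − 1 = 12.
φ(19) = 19 − 1 = 18.
Since φ is multiplicative, φ(216125) = 100 · 6 · 12 · 18 = 129600.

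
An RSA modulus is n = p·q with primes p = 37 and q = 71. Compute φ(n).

2520

For distinct primes, φ(pq) = (p−1)(q−1) = 36 × 70 = 2520.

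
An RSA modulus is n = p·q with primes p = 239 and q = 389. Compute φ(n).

92344

For distinct primes, φ(pq) = (p−1)(q−1) = 238 × 388 = 92344.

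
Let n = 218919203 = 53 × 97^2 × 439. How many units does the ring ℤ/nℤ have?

φ(218919203) = 218919203 · (1 − 1/53) · (1 − 1/97) · (1 − 1/439)
       = 218919203 · 2186496/2256899 = 212090112.

212090112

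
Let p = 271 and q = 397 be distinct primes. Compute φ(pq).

106920

φ(271) = 271 − 1 = 270.
φ(397) = 397 − 1 = 396.
Since φ is multiplicative, φ(107587) = 270 · 396 = 106920.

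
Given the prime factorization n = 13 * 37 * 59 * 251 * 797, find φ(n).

φ(13) = 13 − 1 = 12.
φ(37) = 37 − 1 = 36.
φ(59) = 59 − 1 = 58.
φ(251) = 251 − 1 = 250.
φ(797) = 797 − 1 = 796.
φ(5677133813) = 12 × 36 × 58 × 250 × 796 = 4986144000.

4986144000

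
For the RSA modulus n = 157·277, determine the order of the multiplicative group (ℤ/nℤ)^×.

43056

φ(157) = 157 − 1 = 156.
φ(277) = 277 − 1 = 276.
Since φ is multiplicative, φ(43489) = 156 · 276 = 43056.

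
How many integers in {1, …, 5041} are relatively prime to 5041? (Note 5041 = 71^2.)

φ(5041) = 5041 · (1 − 1/71)
       = 5041 · 70/71 = 4970.

4970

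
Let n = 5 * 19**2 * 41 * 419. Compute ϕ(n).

22872960

φ(5) = 5 − 1 = 4.
φ(19^2) = 19^2 − 19^1 = 361 − 19 = 342.
φ(41) = 41 − 1 = 40.
φ(419) = 419 − 1 = 418.
φ(31008095) = 4 × 342 × 40 × 418 = 22872960.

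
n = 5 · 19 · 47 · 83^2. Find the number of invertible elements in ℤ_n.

φ(5) = 5 − 1 = 4.
φ(19) = 19 − 1 = 18.
φ(47) = 47 − 1 = 46.
φ(83^2) = 83^1·(83−1) = 83·82 = 6806.
Multiply: 4 · 18 · 46 · 6806 = 22541472.

22541472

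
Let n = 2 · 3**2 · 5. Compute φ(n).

24

φ(90) = 90 · (1 − 1/2) · (1 − 1/3) · (1 − 1/5)
       = 90 · 8/30 = 24.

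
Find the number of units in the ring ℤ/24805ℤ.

17600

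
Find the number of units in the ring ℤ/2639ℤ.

2639 = 7 · 13 · 29.
φ(7) = 7 − 1 = 6.
φ(13) = 13 − 1 = 12.
φ(29) = 29 − 1 = 28.
Multiply: 6 · 12 · 28 = 2016.

2016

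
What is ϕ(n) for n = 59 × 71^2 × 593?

φ(59) = 59 − 1 = 58.
φ(71^2) = 71^2 − 71^1 = 5041 − 71 = 4970.
φ(593) = 593 − 1 = 592.
Multiply: 58 · 4970 · 592 = 170649920.

170649920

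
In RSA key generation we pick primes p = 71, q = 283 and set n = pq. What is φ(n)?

For distinct primes, φ(pq) = (p−1)(q−1) = 70 × 282 = 19740.

19740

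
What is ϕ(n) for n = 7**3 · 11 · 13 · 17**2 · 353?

φ(7^3) = 7^2·(7−1) = 49·6 = 294.
φ(11) = 11 − 1 = 10.
φ(13) = 13 − 1 = 12.
φ(17^2) = 17^2 − 17^1 = 289 − 17 = 272.
φ(353) = 353 − 1 = 352.
Multiply: 294 · 10 · 12 · 272 · 352 = 3377848320.

3377848320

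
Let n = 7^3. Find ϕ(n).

φ(7^3) = 7^2·(7−1) = 49·6 = 294.

294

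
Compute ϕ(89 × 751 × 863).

56892000

φ(57682057) = 57682057 · (1 − 1/89) · (1 − 1/751) · (1 − 1/863)
       = 57682057 · 56892000/57682057 = 56892000.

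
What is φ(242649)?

Prime factorization: 242649 = 3^3 * 11 * 19 * 43.
φ(3^3) = 3^2·(3−1) = 9·2 = 18.
φ(11) = 11 − 1 = 10.
φ(19) = 19 − 1 = 18.
φ(43) = 43 − 1 = 42.
Since φ is multiplicative, φ(242649) = 18 · 10 · 18 · 42 = 136080.

136080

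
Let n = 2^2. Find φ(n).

2

φ(2^2) = 2^1·(2−1) = 2·1 = 2.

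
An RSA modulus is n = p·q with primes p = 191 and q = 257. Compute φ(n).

48640

φ(191) = 191 − 1 = 190.
φ(257) = 257 − 1 = 256.
Since φ is multiplicative, φ(49087) = 190 · 256 = 48640.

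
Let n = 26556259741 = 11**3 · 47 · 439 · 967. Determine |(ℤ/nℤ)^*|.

φ(11^3) = 11^2·(11−1) = 121·10 = 1210.
φ(47) = 47 − 1 = 46.
φ(439) = 439 − 1 = 438.
φ(967) = 967 − 1 = 966.
φ(26556259741) = 1210 × 46 × 438 × 966 = 23550191280.

23550191280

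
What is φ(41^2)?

1640

φ(1681) = 1681 · (1 − 1/41)
       = 1681 · 40/41 = 1640.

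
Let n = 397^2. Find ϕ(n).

157212

φ(157609) = 157609 · (1 − 1/397)
       = 157609 · 396/397 = 157212.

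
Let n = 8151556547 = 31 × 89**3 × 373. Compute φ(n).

7779055680

φ(31) = 31 − 1 = 30.
φ(89^3) = 89^3 − 89^2 = 704969 − 7921 = 697048.
φ(373) = 373 − 1 = 372.
Since φ is multiplicative, φ(8151556547) = 30 · 697048 · 372 = 7779055680.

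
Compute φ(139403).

First factor: 139403 = 11 × 19 × 23 × 29.
φ(11) = 11 − 1 = 10.
φ(19) = 19 − 1 = 18.
φ(23) = 23 − 1 = 22.
φ(29) = 29 − 1 = 28.
Since φ is multiplicative, φ(139403) = 10 · 18 · 22 · 28 = 110880.

110880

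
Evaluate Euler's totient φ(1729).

1729 = 7 × 13 × 19.
φ(1729) = 1729 · (1 − 1/7) · (1 − 1/13) · (1 − 1/19)
       = 1729 · 1296/1729 = 1296.

1296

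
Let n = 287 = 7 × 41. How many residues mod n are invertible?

φ(287) = 287 · (1 − 1/7) · (1 − 1/41)
       = 287 · 240/287 = 240.

240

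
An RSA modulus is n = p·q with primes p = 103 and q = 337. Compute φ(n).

34272

φ(34711) = 34711 · (1 − 1/103) · (1 − 1/337)
       = 34711 · 34272/34711 = 34272.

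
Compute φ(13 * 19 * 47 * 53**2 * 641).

17525514240

φ(13) = 13 − 1 = 12.
φ(19) = 19 − 1 = 18.
φ(47) = 47 − 1 = 46.
φ(53^2) = 53^2 − 53^1 = 2809 − 53 = 2756.
φ(641) = 641 − 1 = 640.
φ(20902805521) = 12 × 18 × 46 × 2756 × 640 = 17525514240.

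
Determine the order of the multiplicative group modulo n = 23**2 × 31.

φ(23^2) = 23^1·(23−1) = 23·22 = 506.
φ(31) = 31 − 1 = 30.
Multiply: 506 · 30 = 15180.

15180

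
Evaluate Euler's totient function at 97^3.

φ(97^3) = 97^3 − 97^2 = 912673 − 9409 = 903264.

903264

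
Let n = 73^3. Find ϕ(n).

φ(389017) = 389017 · (1 − 1/73)
       = 389017 · 72/73 = 383688.

383688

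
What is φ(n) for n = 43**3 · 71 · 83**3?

3070819421880

φ(3227735899639) = 3227735899639 · (1 − 1/43) · (1 − 1/71) · (1 − 1/83)
       = 3227735899639 · 241080/253399 = 3070819421880.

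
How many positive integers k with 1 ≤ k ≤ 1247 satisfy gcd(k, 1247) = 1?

1176

First factor: 1247 = 29 * 43.
φ(1247) = 1247 · (1 − 1/29) · (1 − 1/43)
       = 1247 · 1176/1247 = 1176.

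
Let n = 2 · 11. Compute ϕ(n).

φ(22) = 22 · (1 − 1/2) · (1 − 1/11)
       = 22 · 10/22 = 10.

10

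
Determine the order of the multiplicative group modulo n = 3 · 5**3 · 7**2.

φ(3) = 3 − 1 = 2.
φ(5^3) = 5^3 − 5^2 = 125 − 25 = 100.
φ(7^2) = 7^2 − 7^1 = 49 − 7 = 42.
φ(18375) = 2 × 100 × 42 = 8400.

8400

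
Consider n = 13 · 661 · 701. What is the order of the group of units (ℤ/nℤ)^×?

φ(6023693) = 6023693 · (1 − 1/13) · (1 − 1/661) · (1 − 1/701)
       = 6023693 · 5544000/6023693 = 5544000.

5544000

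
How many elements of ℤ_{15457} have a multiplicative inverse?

13440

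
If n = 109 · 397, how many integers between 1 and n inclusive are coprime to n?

φ(109) = 109 − 1 = 108.
φ(397) = 397 − 1 = 396.
Since φ is multiplicative, φ(43273) = 108 · 396 = 42768.

42768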